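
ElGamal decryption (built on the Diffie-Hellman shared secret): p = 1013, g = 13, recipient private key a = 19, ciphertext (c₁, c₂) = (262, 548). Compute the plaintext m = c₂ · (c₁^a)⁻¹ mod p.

829

Shared mask s = c₁^a mod p = 262^19 mod 1013.
262^1 ≡ 262 (mod 1013)
262^2 = (262^1)^2 ≡ 262^2 = 68644 ≡ 773 (mod 1013)
262^4 = (262^2)^2 ≡ 773^2 = 597529 ≡ 872 (mod 1013)
262^8 = (262^4)^2 ≡ 872^2 = 760384 ≡ 634 (mod 1013)
262^16 = (262^8)^2 ≡ 634^2 = 401956 ≡ 808 (mod 1013)
262^19 = 262^16 · 262^2 · 262^1 ≡ 808 · 773 · 262 ≡ 988 (mod 1013).
So s = 988; s⁻¹ ≡ 81 (mod 1013).
m = c₂ · s⁻¹ mod 1013 = 548 · 81 mod 1013 = 829.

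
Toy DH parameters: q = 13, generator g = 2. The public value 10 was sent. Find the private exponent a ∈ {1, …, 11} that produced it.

10

Try successive powers of 2 modulo 13:
2^1 ≡ 2
2^2 ≡ 4
2^3 ≡ 8
2^4 ≡ 3
2^5 ≡ 6
2^6 ≡ 12
2^7 ≡ 11
2^8 ≡ 9
2^9 ≡ 5
2^10 ≡ 10
Found: a = 10.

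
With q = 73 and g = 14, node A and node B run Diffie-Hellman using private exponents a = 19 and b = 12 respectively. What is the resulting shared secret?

Node A sends A = g^a mod q = 14^19 mod 73.
14^1 ≡ 14 (mod 73)
14^2 = (14^1)^2 ≡ 14^2 = 196 ≡ 50 (mod 73)
14^4 = (14^2)^2 ≡ 50^2 = 2500 ≡ 18 (mod 73)
14^8 = (14^4)^2 ≡ 18^2 = 324 ≡ 32 (mod 73)
14^16 = (14^8)^2 ≡ 32^2 = 1024 ≡ 2 (mod 73)
14^19 = 14^16 · 14^2 · 14^1 ≡ 2 · 50 · 14 ≡ 13 (mod 73).
So A = 13. Node B then computes K = A^b mod q = 13^12 mod 73.
13^1 ≡ 13 (mod 73)
13^2 = (13^1)^2 ≡ 13^2 = 169 ≡ 23 (mod 73)
13^4 = (13^2)^2 ≡ 23^2 = 529 ≡ 18 (mod 73)
13^8 = (13^4)^2 ≡ 18^2 = 324 ≡ 32 (mod 73)
13^12 = 13^8 · 13^4 ≡ 32 · 18 ≡ 65 (mod 73).

65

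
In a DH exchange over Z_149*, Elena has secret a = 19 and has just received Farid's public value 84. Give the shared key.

92

Shared key K = 84^19 mod 149.
84^1 ≡ 84 (mod 149)
84^2 = (84^1)^2 ≡ 84^2 = 7056 ≡ 53 (mod 149)
84^4 = (84^2)^2 ≡ 53^2 = 2809 ≡ 127 (mod 149)
84^8 = (84^4)^2 ≡ 127^2 = 16129 ≡ 37 (mod 149)
84^16 = (84^8)^2 ≡ 37^2 = 1369 ≡ 28 (mod 149)
84^19 = 84^16 · 84^2 · 84^1 ≡ 28 · 53 · 84 ≡ 92 (mod 149).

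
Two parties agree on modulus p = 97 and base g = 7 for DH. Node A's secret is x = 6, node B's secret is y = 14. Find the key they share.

64

Node B sends B = g^y mod p = 7^14 mod 97.
7^1 ≡ 7 (mod 97)
7^2 = (7^1)^2 ≡ 7^2 = 49 ≡ 49 (mod 97)
7^4 = (7^2)^2 ≡ 49^2 = 2401 ≡ 73 (mod 97)
7^8 = (7^4)^2 ≡ 73^2 = 5329 ≡ 91 (mod 97)
7^14 = 7^8 · 7^4 · 7^2 ≡ 91 · 73 · 49 ≡ 72 (mod 97).
So B = 72. Node A then computes K = B^x mod p = 72^6 mod 97.
72^1 ≡ 72 (mod 97)
72^2 = (72^1)^2 ≡ 72^2 = 5184 ≡ 43 (mod 97)
72^4 = (72^2)^2 ≡ 43^2 = 1849 ≡ 6 (mod 97)
72^6 = 72^4 · 72^2 ≡ 6 · 43 ≡ 64 (mod 97).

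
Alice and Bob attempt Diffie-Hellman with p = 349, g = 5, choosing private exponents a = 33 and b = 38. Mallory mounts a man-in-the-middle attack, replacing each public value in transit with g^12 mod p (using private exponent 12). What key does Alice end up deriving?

Alice receives Mallory's public value M = 5^12 mod 349 instead of the honest one.
5^1 ≡ 5 (mod 349)
5^2 = (5^1)^2 ≡ 5^2 = 25 ≡ 25 (mod 349)
5^4 = (5^2)^2 ≡ 25^2 = 625 ≡ 276 (mod 349)
5^8 = (5^4)^2 ≡ 276^2 = 76176 ≡ 94 (mod 349)
5^12 = 5^8 · 5^4 ≡ 94 · 276 ≡ 118 (mod 349).
So M = 118. Alice computes K = M^33 mod 349.
118^1 ≡ 118 (mod 349)
118^2 = (118^1)^2 ≡ 118^2 = 13924 ≡ 313 (mod 349)
118^4 = (118^2)^2 ≡ 313^2 = 97969 ≡ 249 (mod 349)
118^8 = (118^4)^2 ≡ 249^2 = 62001 ≡ 228 (mod 349)
118^16 = (118^8)^2 ≡ 228^2 = 51984 ≡ 332 (mod 349)
118^32 = (118^16)^2 ≡ 332^2 = 110224 ≡ 289 (mod 349)
118^33 = 118^32 · 118^1 ≡ 289 · 118 ≡ 249 (mod 349).

249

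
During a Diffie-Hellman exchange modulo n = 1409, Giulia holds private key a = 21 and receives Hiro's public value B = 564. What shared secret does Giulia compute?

Shared key K = 564^21 mod 1409.
564^1 ≡ 564 (mod 1409)
564^2 = (564^1)^2 ≡ 564^2 = 318096 ≡ 1071 (mod 1409)
564^4 = (564^2)^2 ≡ 1071^2 = 1147041 ≡ 115 (mod 1409)
564^8 = (564^4)^2 ≡ 115^2 = 13225 ≡ 544 (mod 1409)
564^16 = (564^8)^2 ≡ 544^2 = 295936 ≡ 46 (mod 1409)
564^21 = 564^16 · 564^4 · 564^1 ≡ 46 · 115 · 564 ≡ 707 (mod 1409).

707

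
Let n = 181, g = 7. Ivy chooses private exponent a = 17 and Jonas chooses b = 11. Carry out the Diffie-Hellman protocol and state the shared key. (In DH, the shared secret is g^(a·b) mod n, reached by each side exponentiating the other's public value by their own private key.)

Jonas sends B = g^b mod n = 7^11 mod 181.
7^1 ≡ 7 (mod 181)
7^2 = (7^1)^2 ≡ 7^2 = 49 ≡ 49 (mod 181)
7^4 = (7^2)^2 ≡ 49^2 = 2401 ≡ 48 (mod 181)
7^8 = (7^4)^2 ≡ 48^2 = 2304 ≡ 132 (mod 181)
7^11 = 7^8 · 7^2 · 7^1 ≡ 132 · 49 · 7 ≡ 26 (mod 181).
So B = 26. Ivy then computes K = B^a mod n = 26^17 mod 181.
26^1 ≡ 26 (mod 181)
26^2 = (26^1)^2 ≡ 26^2 = 676 ≡ 133 (mod 181)
26^4 = (26^2)^2 ≡ 133^2 = 17689 ≡ 132 (mod 181)
26^8 = (26^4)^2 ≡ 132^2 = 17424 ≡ 48 (mod 181)
26^16 = (26^8)^2 ≡ 48^2 = 2304 ≡ 132 (mod 181)
26^17 = 26^16 · 26^1 ≡ 132 · 26 ≡ 174 (mod 181).

174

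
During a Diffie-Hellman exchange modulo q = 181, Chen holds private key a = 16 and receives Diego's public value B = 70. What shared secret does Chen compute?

102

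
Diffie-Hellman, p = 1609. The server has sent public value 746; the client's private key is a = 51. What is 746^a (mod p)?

52

Shared key K = 746^51 mod 1609.
746^1 ≡ 746 (mod 1609)
746^2 = (746^1)^2 ≡ 746^2 = 556516 ≡ 1411 (mod 1609)
746^4 = (746^2)^2 ≡ 1411^2 = 1990921 ≡ 588 (mod 1609)
746^8 = (746^4)^2 ≡ 588^2 = 345744 ≡ 1418 (mod 1609)
746^16 = (746^8)^2 ≡ 1418^2 = 2010724 ≡ 1083 (mod 1609)
746^32 = (746^16)^2 ≡ 1083^2 = 1172889 ≡ 1537 (mod 1609)
746^51 = 746^32 · 746^16 · 746^2 · 746^1 ≡ 1537 · 1083 · 1411 · 746 ≡ 52 (mod 1609).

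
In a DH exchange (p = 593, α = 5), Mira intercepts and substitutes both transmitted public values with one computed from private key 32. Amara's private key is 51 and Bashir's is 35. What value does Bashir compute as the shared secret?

454

Bashir receives Mira's public value M = 5^32 mod 593 instead of the honest one.
5^1 ≡ 5 (mod 593)
5^2 = (5^1)^2 ≡ 5^2 = 25 ≡ 25 (mod 593)
5^4 = (5^2)^2 ≡ 25^2 = 625 ≡ 32 (mod 593)
5^8 = (5^4)^2 ≡ 32^2 = 1024 ≡ 431 (mod 593)
5^16 = (5^8)^2 ≡ 431^2 = 185761 ≡ 152 (mod 593)
5^32 = (5^16)^2 ≡ 152^2 = 23104 ≡ 570 (mod 593)
So M = 570. Bashir computes K = M^35 mod 593.
570^1 ≡ 570 (mod 593)
570^2 = (570^1)^2 ≡ 570^2 = 324900 ≡ 529 (mod 593)
570^4 = (570^2)^2 ≡ 529^2 = 279841 ≡ 538 (mod 593)
570^8 = (570^4)^2 ≡ 538^2 = 289444 ≡ 60 (mod 593)
570^16 = (570^8)^2 ≡ 60^2 = 3600 ≡ 42 (mod 593)
570^32 = (570^16)^2 ≡ 42^2 = 1764 ≡ 578 (mod 593)
570^35 = 570^32 · 570^2 · 570^1 ≡ 578 · 529 · 570 ≡ 454 (mod 593).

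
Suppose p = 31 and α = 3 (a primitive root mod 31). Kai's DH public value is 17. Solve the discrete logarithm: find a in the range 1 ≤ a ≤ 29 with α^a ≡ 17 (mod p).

7

Try successive powers of 3 modulo 31:
3^1 ≡ 3
3^2 ≡ 9
3^3 ≡ 27
3^4 ≡ 19
3^5 ≡ 26
3^6 ≡ 16
3^7 ≡ 17
Found: a = 7.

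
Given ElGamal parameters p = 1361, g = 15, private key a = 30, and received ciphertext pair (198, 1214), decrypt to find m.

426

Shared mask s = c₁^a mod p = 198^30 mod 1361.
198^1 ≡ 198 (mod 1361)
198^2 = (198^1)^2 ≡ 198^2 = 39204 ≡ 1096 (mod 1361)
198^4 = (198^2)^2 ≡ 1096^2 = 1201216 ≡ 814 (mod 1361)
198^8 = (198^4)^2 ≡ 814^2 = 662596 ≡ 1150 (mod 1361)
198^16 = (198^8)^2 ≡ 1150^2 = 1322500 ≡ 969 (mod 1361)
198^30 = 198^16 · 198^8 · 198^4 · 198^2 ≡ 969 · 1150 · 814 · 1096 ≡ 776 (mod 1361).
So s = 776; s⁻¹ ≡ 1247 (mod 1361).
m = c₂ · s⁻¹ mod 1361 = 1214 · 1247 mod 1361 = 426.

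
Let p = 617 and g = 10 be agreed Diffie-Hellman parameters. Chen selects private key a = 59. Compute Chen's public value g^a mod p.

Public value = 10^59 mod 617.
10^1 ≡ 10 (mod 617)
10^2 = (10^1)^2 ≡ 10^2 = 100 ≡ 100 (mod 617)
10^4 = (10^2)^2 ≡ 100^2 = 10000 ≡ 128 (mod 617)
10^8 = (10^4)^2 ≡ 128^2 = 16384 ≡ 342 (mod 617)
10^16 = (10^8)^2 ≡ 342^2 = 116964 ≡ 351 (mod 617)
10^32 = (10^16)^2 ≡ 351^2 = 123201 ≡ 418 (mod 617)
10^59 = 10^32 · 10^16 · 10^8 · 10^2 · 10^1 ≡ 418 · 351 · 342 · 100 · 10 ≡ 150 (mod 617).

150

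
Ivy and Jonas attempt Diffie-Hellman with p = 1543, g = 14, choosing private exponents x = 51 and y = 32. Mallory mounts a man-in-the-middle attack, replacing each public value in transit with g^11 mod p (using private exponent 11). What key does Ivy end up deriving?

691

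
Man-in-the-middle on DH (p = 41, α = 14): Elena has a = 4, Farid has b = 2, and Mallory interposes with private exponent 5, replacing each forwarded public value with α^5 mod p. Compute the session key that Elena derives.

40

Elena receives Mallory's public value M = 14^5 mod 41 instead of the honest one.
14^1 ≡ 14 (mod 41)
14^2 = (14^1)^2 ≡ 14^2 = 196 ≡ 32 (mod 41)
14^4 = (14^2)^2 ≡ 32^2 = 1024 ≡ 40 (mod 41)
14^5 = 14^4 · 14^1 ≡ 40 · 14 ≡ 27 (mod 41).
So M = 27. Elena computes K = M^4 mod 41.
27^1 ≡ 27 (mod 41)
27^2 = (27^1)^2 ≡ 27^2 = 729 ≡ 32 (mod 41)
27^4 = (27^2)^2 ≡ 32^2 = 1024 ≡ 40 (mod 41)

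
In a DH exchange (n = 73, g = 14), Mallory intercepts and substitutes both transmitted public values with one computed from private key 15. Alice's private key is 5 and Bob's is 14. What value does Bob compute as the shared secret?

Bob receives Mallory's public value M = 14^15 mod 73 instead of the honest one.
14^1 ≡ 14 (mod 73)
14^2 = (14^1)^2 ≡ 14^2 = 196 ≡ 50 (mod 73)
14^4 = (14^2)^2 ≡ 50^2 = 2500 ≡ 18 (mod 73)
14^8 = (14^4)^2 ≡ 18^2 = 324 ≡ 32 (mod 73)
14^15 = 14^8 · 14^4 · 14^2 · 14^1 ≡ 32 · 18 · 50 · 14 ≡ 21 (mod 73).
So M = 21. Bob computes K = M^14 mod 73.
21^1 ≡ 21 (mod 73)
21^2 = (21^1)^2 ≡ 21^2 = 441 ≡ 3 (mod 73)
21^4 = (21^2)^2 ≡ 3^2 = 9 ≡ 9 (mod 73)
21^8 = (21^4)^2 ≡ 9^2 = 81 ≡ 8 (mod 73)
21^14 = 21^8 · 21^4 · 21^2 ≡ 8 · 9 · 3 ≡ 70 (mod 73).

70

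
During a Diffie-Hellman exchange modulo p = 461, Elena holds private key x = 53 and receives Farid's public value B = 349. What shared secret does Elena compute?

241

Shared key K = 349^53 mod 461.
349^1 ≡ 349 (mod 461)
349^2 = (349^1)^2 ≡ 349^2 = 121801 ≡ 97 (mod 461)
349^4 = (349^2)^2 ≡ 97^2 = 9409 ≡ 189 (mod 461)
349^8 = (349^4)^2 ≡ 189^2 = 35721 ≡ 224 (mod 461)
349^16 = (349^8)^2 ≡ 224^2 = 50176 ≡ 388 (mod 461)
349^32 = (349^16)^2 ≡ 388^2 = 150544 ≡ 258 (mod 461)
349^53 = 349^32 · 349^16 · 349^4 · 349^1 ≡ 258 · 388 · 189 · 349 ≡ 241 (mod 461).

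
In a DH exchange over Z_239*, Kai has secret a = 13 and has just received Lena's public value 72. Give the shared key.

Shared key K = 72^13 mod 239.
72^1 ≡ 72 (mod 239)
72^2 = (72^1)^2 ≡ 72^2 = 5184 ≡ 165 (mod 239)
72^4 = (72^2)^2 ≡ 165^2 = 27225 ≡ 218 (mod 239)
72^8 = (72^4)^2 ≡ 218^2 = 47524 ≡ 202 (mod 239)
72^13 = 72^8 · 72^4 · 72^1 ≡ 202 · 218 · 72 ≡ 18 (mod 239).

18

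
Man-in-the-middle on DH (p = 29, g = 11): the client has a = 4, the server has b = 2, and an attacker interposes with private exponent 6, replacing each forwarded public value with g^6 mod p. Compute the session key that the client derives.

7

The client receives an attacker's public value M = 11^6 mod 29 instead of the honest one.
11^1 ≡ 11 (mod 29)
11^2 = (11^1)^2 ≡ 11^2 = 121 ≡ 5 (mod 29)
11^4 = (11^2)^2 ≡ 5^2 = 25 ≡ 25 (mod 29)
11^6 = 11^4 · 11^2 ≡ 25 · 5 ≡ 9 (mod 29).
So M = 9. The client computes K = M^4 mod 29.
9^1 ≡ 9 (mod 29)
9^2 = (9^1)^2 ≡ 9^2 = 81 ≡ 23 (mod 29)
9^4 = (9^2)^2 ≡ 23^2 = 529 ≡ 7 (mod 29)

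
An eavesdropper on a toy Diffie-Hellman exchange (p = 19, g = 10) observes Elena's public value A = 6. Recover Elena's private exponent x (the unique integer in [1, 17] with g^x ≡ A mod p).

4

Try successive powers of 10 modulo 19:
10^1 ≡ 10
10^2 ≡ 5
10^3 ≡ 12
10^4 ≡ 6
Found: x = 4.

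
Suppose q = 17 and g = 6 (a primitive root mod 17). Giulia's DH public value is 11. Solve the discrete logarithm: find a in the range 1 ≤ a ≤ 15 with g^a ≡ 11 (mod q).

9

Try successive powers of 6 modulo 17:
6^1 ≡ 6
6^2 ≡ 2
6^3 ≡ 12
6^4 ≡ 4
6^5 ≡ 7
6^6 ≡ 8
6^7 ≡ 14
6^8 ≡ 16
6^9 ≡ 11
Found: a = 9.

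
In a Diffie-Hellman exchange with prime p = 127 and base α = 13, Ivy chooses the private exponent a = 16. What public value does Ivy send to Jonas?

Public value = 13^16 mod 127.
13^1 ≡ 13 (mod 127)
13^2 = (13^1)^2 ≡ 13^2 = 169 ≡ 42 (mod 127)
13^4 = (13^2)^2 ≡ 42^2 = 1764 ≡ 113 (mod 127)
13^8 = (13^4)^2 ≡ 113^2 = 12769 ≡ 69 (mod 127)
13^16 = (13^8)^2 ≡ 69^2 = 4761 ≡ 62 (mod 127)

62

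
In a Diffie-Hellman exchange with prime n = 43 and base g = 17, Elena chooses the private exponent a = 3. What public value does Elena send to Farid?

11

Public value = 17^3 mod 43.
17^1 ≡ 17 (mod 43)
17^2 = (17^1)^2 ≡ 17^2 = 289 ≡ 31 (mod 43)
17^3 = 17^2 · 17^1 ≡ 31 · 17 ≡ 11 (mod 43).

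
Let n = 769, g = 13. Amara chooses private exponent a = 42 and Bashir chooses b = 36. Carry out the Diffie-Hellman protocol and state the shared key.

Bashir sends B = g^b mod n = 13^36 mod 769.
13^1 ≡ 13 (mod 769)
13^2 = (13^1)^2 ≡ 13^2 = 169 ≡ 169 (mod 769)
13^4 = (13^2)^2 ≡ 169^2 = 28561 ≡ 108 (mod 769)
13^8 = (13^4)^2 ≡ 108^2 = 11664 ≡ 129 (mod 769)
13^16 = (13^8)^2 ≡ 129^2 = 16641 ≡ 492 (mod 769)
13^32 = (13^16)^2 ≡ 492^2 = 242064 ≡ 598 (mod 769)
13^36 = 13^32 · 13^4 ≡ 598 · 108 ≡ 757 (mod 769).
So B = 757. Amara then computes K = B^a mod n = 757^42 mod 769.
757^1 ≡ 757 (mod 769)
757^2 = (757^1)^2 ≡ 757^2 = 573049 ≡ 144 (mod 769)
757^4 = (757^2)^2 ≡ 144^2 = 20736 ≡ 742 (mod 769)
757^8 = (757^4)^2 ≡ 742^2 = 550564 ≡ 729 (mod 769)
757^16 = (757^8)^2 ≡ 729^2 = 531441 ≡ 62 (mod 769)
757^32 = (757^16)^2 ≡ 62^2 = 3844 ≡ 768 (mod 769)
757^42 = 757^32 · 757^8 · 757^2 ≡ 768 · 729 · 144 ≡ 377 (mod 769).

377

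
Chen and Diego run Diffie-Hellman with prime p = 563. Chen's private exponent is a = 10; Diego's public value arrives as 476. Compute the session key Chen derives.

Shared key K = 476^10 mod 563.
476^1 ≡ 476 (mod 563)
476^2 = (476^1)^2 ≡ 476^2 = 226576 ≡ 250 (mod 563)
476^4 = (476^2)^2 ≡ 250^2 = 62500 ≡ 7 (mod 563)
476^8 = (476^4)^2 ≡ 7^2 = 49 ≡ 49 (mod 563)
476^10 = 476^8 · 476^2 ≡ 49 · 250 ≡ 427 (mod 563).

427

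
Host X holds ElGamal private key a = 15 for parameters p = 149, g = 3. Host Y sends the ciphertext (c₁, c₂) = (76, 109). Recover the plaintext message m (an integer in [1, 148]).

147

Shared mask s = c₁^a mod p = 76^15 mod 149.
76^1 ≡ 76 (mod 149)
76^2 = (76^1)^2 ≡ 76^2 = 5776 ≡ 114 (mod 149)
76^4 = (76^2)^2 ≡ 114^2 = 12996 ≡ 33 (mod 149)
76^8 = (76^4)^2 ≡ 33^2 = 1089 ≡ 46 (mod 149)
76^15 = 76^8 · 76^4 · 76^2 · 76^1 ≡ 46 · 33 · 114 · 76 ≡ 20 (mod 149).
So s = 20; s⁻¹ ≡ 82 (mod 149).
m = c₂ · s⁻¹ mod 149 = 109 · 82 mod 149 = 147.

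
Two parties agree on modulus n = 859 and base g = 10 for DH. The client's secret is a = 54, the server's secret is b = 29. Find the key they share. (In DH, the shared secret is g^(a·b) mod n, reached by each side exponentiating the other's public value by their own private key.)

The client sends A = g^a mod n = 10^54 mod 859.
10^1 ≡ 10 (mod 859)
10^2 = (10^1)^2 ≡ 10^2 = 100 ≡ 100 (mod 859)
10^4 = (10^2)^2 ≡ 100^2 = 10000 ≡ 551 (mod 859)
10^8 = (10^4)^2 ≡ 551^2 = 303601 ≡ 374 (mod 859)
10^16 = (10^8)^2 ≡ 374^2 = 139876 ≡ 718 (mod 859)
10^32 = (10^16)^2 ≡ 718^2 = 515524 ≡ 124 (mod 859)
10^54 = 10^32 · 10^16 · 10^4 · 10^2 ≡ 124 · 718 · 551 · 100 ≡ 100 (mod 859).
So A = 100. The server then computes K = A^b mod n = 100^29 mod 859.
100^1 ≡ 100 (mod 859)
100^2 = (100^1)^2 ≡ 100^2 = 10000 ≡ 551 (mod 859)
100^4 = (100^2)^2 ≡ 551^2 = 303601 ≡ 374 (mod 859)
100^8 = (100^4)^2 ≡ 374^2 = 139876 ≡ 718 (mod 859)
100^16 = (100^8)^2 ≡ 718^2 = 515524 ≡ 124 (mod 859)
100^29 = 100^16 · 100^8 · 100^4 · 100^1 ≡ 124 · 718 · 374 · 100 ≡ 124 (mod 859).

124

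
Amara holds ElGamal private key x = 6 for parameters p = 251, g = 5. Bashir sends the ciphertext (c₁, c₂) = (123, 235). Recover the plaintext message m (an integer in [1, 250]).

171

Shared mask s = c₁^x mod p = 123^6 mod 251.
123^1 ≡ 123 (mod 251)
123^2 = (123^1)^2 ≡ 123^2 = 15129 ≡ 69 (mod 251)
123^4 = (123^2)^2 ≡ 69^2 = 4761 ≡ 243 (mod 251)
123^6 = 123^4 · 123^2 ≡ 243 · 69 ≡ 201 (mod 251).
So s = 201; s⁻¹ ≡ 5 (mod 251).
m = c₂ · s⁻¹ mod 251 = 235 · 5 mod 251 = 171.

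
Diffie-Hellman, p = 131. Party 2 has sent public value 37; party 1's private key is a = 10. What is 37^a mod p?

52

Shared key K = 37^10 mod 131.
37^1 ≡ 37 (mod 131)
37^2 = (37^1)^2 ≡ 37^2 = 1369 ≡ 59 (mod 131)
37^4 = (37^2)^2 ≡ 59^2 = 3481 ≡ 75 (mod 131)
37^8 = (37^4)^2 ≡ 75^2 = 5625 ≡ 123 (mod 131)
37^10 = 37^8 · 37^2 ≡ 123 · 59 ≡ 52 (mod 131).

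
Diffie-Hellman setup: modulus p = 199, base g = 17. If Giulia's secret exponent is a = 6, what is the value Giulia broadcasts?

63

Public value = 17^6 (mod 199).
17^1 ≡ 17 (mod 199)
17^2 = (17^1)^2 ≡ 17^2 = 289 ≡ 90 (mod 199)
17^4 = (17^2)^2 ≡ 90^2 = 8100 ≡ 140 (mod 199)
17^6 = 17^4 · 17^2 ≡ 140 · 90 ≡ 63 (mod 199).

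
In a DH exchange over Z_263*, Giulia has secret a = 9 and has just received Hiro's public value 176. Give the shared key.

88

Shared key K = 176^9 mod 263.
176^1 ≡ 176 (mod 263)
176^2 = (176^1)^2 ≡ 176^2 = 30976 ≡ 205 (mod 263)
176^4 = (176^2)^2 ≡ 205^2 = 42025 ≡ 208 (mod 263)
176^8 = (176^4)^2 ≡ 208^2 = 43264 ≡ 132 (mod 263)
176^9 = 176^8 · 176^1 ≡ 132 · 176 ≡ 88 (mod 263).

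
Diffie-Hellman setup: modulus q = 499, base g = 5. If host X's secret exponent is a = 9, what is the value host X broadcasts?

39

Public value = 5^9 mod 499.
5^1 ≡ 5 (mod 499)
5^2 = (5^1)^2 ≡ 5^2 = 25 ≡ 25 (mod 499)
5^4 = (5^2)^2 ≡ 25^2 = 625 ≡ 126 (mod 499)
5^8 = (5^4)^2 ≡ 126^2 = 15876 ≡ 407 (mod 499)
5^9 = 5^8 · 5^1 ≡ 407 · 5 ≡ 39 (mod 499).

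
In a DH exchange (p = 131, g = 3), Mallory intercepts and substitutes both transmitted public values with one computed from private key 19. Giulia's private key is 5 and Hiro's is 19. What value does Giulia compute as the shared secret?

Giulia receives Mallory's public value M = 3^19 mod 131 instead of the honest one.
3^1 ≡ 3 (mod 131)
3^2 = (3^1)^2 ≡ 3^2 = 9 ≡ 9 (mod 131)
3^4 = (3^2)^2 ≡ 9^2 = 81 ≡ 81 (mod 131)
3^8 = (3^4)^2 ≡ 81^2 = 6561 ≡ 11 (mod 131)
3^16 = (3^8)^2 ≡ 11^2 = 121 ≡ 121 (mod 131)
3^19 = 3^16 · 3^2 · 3^1 ≡ 121 · 9 · 3 ≡ 123 (mod 131).
So M = 123. Giulia computes K = M^5 mod 131.
123^1 ≡ 123 (mod 131)
123^2 = (123^1)^2 ≡ 123^2 = 15129 ≡ 64 (mod 131)
123^4 = (123^2)^2 ≡ 64^2 = 4096 ≡ 35 (mod 131)
123^5 = 123^4 · 123^1 ≡ 35 · 123 ≡ 113 (mod 131).

113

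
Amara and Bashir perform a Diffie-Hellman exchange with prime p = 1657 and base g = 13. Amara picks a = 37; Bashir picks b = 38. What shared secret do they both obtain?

178

Bashir sends B = g^b mod p = 13^38 mod 1657.
13^1 ≡ 13 (mod 1657)
13^2 = (13^1)^2 ≡ 13^2 = 169 ≡ 169 (mod 1657)
13^4 = (13^2)^2 ≡ 169^2 = 28561 ≡ 392 (mod 1657)
13^8 = (13^4)^2 ≡ 392^2 = 153664 ≡ 1220 (mod 1657)
13^16 = (13^8)^2 ≡ 1220^2 = 1488400 ≡ 414 (mod 1657)
13^32 = (13^16)^2 ≡ 414^2 = 171396 ≡ 725 (mod 1657)
13^38 = 13^32 · 13^4 · 13^2 ≡ 725 · 392 · 169 ≡ 1655 (mod 1657).
So B = 1655. Amara then computes K = B^a mod p = 1655^37 mod 1657.
1655^1 ≡ 1655 (mod 1657)
1655^2 = (1655^1)^2 ≡ 1655^2 = 2739025 ≡ 4 (mod 1657)
1655^4 = (1655^2)^2 ≡ 4^2 = 16 ≡ 16 (mod 1657)
1655^8 = (1655^4)^2 ≡ 16^2 = 256 ≡ 256 (mod 1657)
1655^16 = (1655^8)^2 ≡ 256^2 = 65536 ≡ 913 (mod 1657)
1655^32 = (1655^16)^2 ≡ 913^2 = 833569 ≡ 98 (mod 1657)
1655^37 = 1655^32 · 1655^4 · 1655^1 ≡ 98 · 16 · 1655 ≡ 178 (mod 1657).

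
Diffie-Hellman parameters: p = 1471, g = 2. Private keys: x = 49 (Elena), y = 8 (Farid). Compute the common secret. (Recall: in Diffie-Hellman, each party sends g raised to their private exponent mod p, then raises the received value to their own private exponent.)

Elena sends A = g^x mod p = 2^49 mod 1471.
2^1 ≡ 2 (mod 1471)
2^2 = (2^1)^2 ≡ 2^2 = 4 ≡ 4 (mod 1471)
2^4 = (2^2)^2 ≡ 4^2 = 16 ≡ 16 (mod 1471)
2^8 = (2^4)^2 ≡ 16^2 = 256 ≡ 256 (mod 1471)
2^16 = (2^8)^2 ≡ 256^2 = 65536 ≡ 812 (mod 1471)
2^32 = (2^16)^2 ≡ 812^2 = 659344 ≡ 336 (mod 1471)
2^49 = 2^32 · 2^16 · 2^1 ≡ 336 · 812 · 2 ≡ 1394 (mod 1471).
So A = 1394. Farid then computes K = A^y mod p = 1394^8 mod 1471.
1394^1 ≡ 1394 (mod 1471)
1394^2 = (1394^1)^2 ≡ 1394^2 = 1943236 ≡ 45 (mod 1471)
1394^4 = (1394^2)^2 ≡ 45^2 = 2025 ≡ 554 (mod 1471)
1394^8 = (1394^4)^2 ≡ 554^2 = 306916 ≡ 948 (mod 1471)

948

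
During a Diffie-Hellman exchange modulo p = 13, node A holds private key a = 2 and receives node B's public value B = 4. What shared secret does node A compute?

3

Shared key K = 4^2 mod 13.
4^1 ≡ 4 (mod 13)
4^2 = (4^1)^2 ≡ 4^2 = 16 ≡ 3 (mod 13)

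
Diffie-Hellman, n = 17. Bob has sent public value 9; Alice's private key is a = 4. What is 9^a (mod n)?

16

Shared key K = 9^4 mod 17.
9^1 ≡ 9 (mod 17)
9^2 = (9^1)^2 ≡ 9^2 = 81 ≡ 13 (mod 17)
9^4 = (9^2)^2 ≡ 13^2 = 169 ≡ 16 (mod 17)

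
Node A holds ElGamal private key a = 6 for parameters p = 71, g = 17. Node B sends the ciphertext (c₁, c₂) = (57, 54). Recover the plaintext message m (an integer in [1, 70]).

Shared mask s = c₁^a mod p = 57^6 mod 71.
57^1 ≡ 57 (mod 71)
57^2 = (57^1)^2 ≡ 57^2 = 3249 ≡ 54 (mod 71)
57^4 = (57^2)^2 ≡ 54^2 = 2916 ≡ 5 (mod 71)
57^6 = 57^4 · 57^2 ≡ 5 · 54 ≡ 57 (mod 71).
So s = 57; s⁻¹ ≡ 5 (mod 71).
m = c₂ · s⁻¹ mod 71 = 54 · 5 mod 71 = 57.

57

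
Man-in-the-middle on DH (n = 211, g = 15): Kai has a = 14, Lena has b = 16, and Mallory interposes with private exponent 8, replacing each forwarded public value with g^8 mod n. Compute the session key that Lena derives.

14

Lena receives Mallory's public value M = 15^8 mod 211 instead of the honest one.
15^1 ≡ 15 (mod 211)
15^2 = (15^1)^2 ≡ 15^2 = 225 ≡ 14 (mod 211)
15^4 = (15^2)^2 ≡ 14^2 = 196 ≡ 196 (mod 211)
15^8 = (15^4)^2 ≡ 196^2 = 38416 ≡ 14 (mod 211)
So M = 14. Lena computes K = M^16 mod 211.
14^1 ≡ 14 (mod 211)
14^2 = (14^1)^2 ≡ 14^2 = 196 ≡ 196 (mod 211)
14^4 = (14^2)^2 ≡ 196^2 = 38416 ≡ 14 (mod 211)
14^8 = (14^4)^2 ≡ 14^2 = 196 ≡ 196 (mod 211)
14^16 = (14^8)^2 ≡ 196^2 = 38416 ≡ 14 (mod 211)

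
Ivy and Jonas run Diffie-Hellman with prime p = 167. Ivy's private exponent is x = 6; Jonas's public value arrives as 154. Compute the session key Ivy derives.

8

Shared key K = 154^6 mod 167.
154^1 ≡ 154 (mod 167)
154^2 = (154^1)^2 ≡ 154^2 = 23716 ≡ 2 (mod 167)
154^4 = (154^2)^2 ≡ 2^2 = 4 ≡ 4 (mod 167)
154^6 = 154^4 · 154^2 ≡ 4 · 2 ≡ 8 (mod 167).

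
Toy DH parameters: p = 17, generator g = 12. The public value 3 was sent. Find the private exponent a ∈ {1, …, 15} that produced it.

5

Try successive powers of 12 modulo 17:
12^1 ≡ 12
12^2 ≡ 8
12^3 ≡ 11
12^4 ≡ 13
12^5 ≡ 3
Found: a = 5.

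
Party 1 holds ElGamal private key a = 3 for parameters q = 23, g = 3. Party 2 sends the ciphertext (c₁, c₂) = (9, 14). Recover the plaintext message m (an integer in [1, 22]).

Shared mask s = c₁^a mod q = 9^3 mod 23.
9^1 ≡ 9 (mod 23)
9^2 = (9^1)^2 ≡ 9^2 = 81 ≡ 12 (mod 23)
9^3 = 9^2 · 9^1 ≡ 12 · 9 ≡ 16 (mod 23).
So s = 16; s⁻¹ ≡ 13 (mod 23).
m = c₂ · s⁻¹ mod 23 = 14 · 13 mod 23 = 21.

21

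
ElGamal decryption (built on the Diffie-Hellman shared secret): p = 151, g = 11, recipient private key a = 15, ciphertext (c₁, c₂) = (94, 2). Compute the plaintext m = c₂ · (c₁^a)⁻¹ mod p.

Shared mask s = c₁^a mod p = 94^15 mod 151.
94^1 ≡ 94 (mod 151)
94^2 = (94^1)^2 ≡ 94^2 = 8836 ≡ 78 (mod 151)
94^4 = (94^2)^2 ≡ 78^2 = 6084 ≡ 44 (mod 151)
94^8 = (94^4)^2 ≡ 44^2 = 1936 ≡ 124 (mod 151)
94^15 = 94^8 · 94^4 · 94^2 · 94^1 ≡ 124 · 44 · 78 · 94 ≡ 19 (mod 151).
So s = 19; s⁻¹ ≡ 8 (mod 151).
m = c₂ · s⁻¹ mod 151 = 2 · 8 mod 151 = 16.

16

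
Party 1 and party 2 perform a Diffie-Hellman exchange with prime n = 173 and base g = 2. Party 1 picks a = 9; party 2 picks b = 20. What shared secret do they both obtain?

Party 2 sends B = g^b mod n = 2^20 mod 173.
2^1 ≡ 2 (mod 173)
2^2 = (2^1)^2 ≡ 2^2 = 4 ≡ 4 (mod 173)
2^4 = (2^2)^2 ≡ 4^2 = 16 ≡ 16 (mod 173)
2^8 = (2^4)^2 ≡ 16^2 = 256 ≡ 83 (mod 173)
2^16 = (2^8)^2 ≡ 83^2 = 6889 ≡ 142 (mod 173)
2^20 = 2^16 · 2^4 ≡ 142 · 16 ≡ 23 (mod 173).
So B = 23. Party 1 then computes K = B^a mod n = 23^9 mod 173.
23^1 ≡ 23 (mod 173)
23^2 = (23^1)^2 ≡ 23^2 = 529 ≡ 10 (mod 173)
23^4 = (23^2)^2 ≡ 10^2 = 100 ≡ 100 (mod 173)
23^8 = (23^4)^2 ≡ 100^2 = 10000 ≡ 139 (mod 173)
23^9 = 23^8 · 23^1 ≡ 139 · 23 ≡ 83 (mod 173).

83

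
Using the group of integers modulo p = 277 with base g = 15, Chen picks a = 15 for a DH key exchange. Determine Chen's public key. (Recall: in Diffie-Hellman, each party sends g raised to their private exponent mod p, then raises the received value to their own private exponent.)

145

Public value = 15^15 mod 277.
15^1 ≡ 15 (mod 277)
15^2 = (15^1)^2 ≡ 15^2 = 225 ≡ 225 (mod 277)
15^4 = (15^2)^2 ≡ 225^2 = 50625 ≡ 211 (mod 277)
15^8 = (15^4)^2 ≡ 211^2 = 44521 ≡ 201 (mod 277)
15^15 = 15^8 · 15^4 · 15^2 · 15^1 ≡ 201 · 211 · 225 · 15 ≡ 145 (mod 277).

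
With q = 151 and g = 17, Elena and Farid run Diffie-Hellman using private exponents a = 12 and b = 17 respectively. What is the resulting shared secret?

Elena sends A = g^a mod q = 17^12 mod 151.
17^1 ≡ 17 (mod 151)
17^2 = (17^1)^2 ≡ 17^2 = 289 ≡ 138 (mod 151)
17^4 = (17^2)^2 ≡ 138^2 = 19044 ≡ 18 (mod 151)
17^8 = (17^4)^2 ≡ 18^2 = 324 ≡ 22 (mod 151)
17^12 = 17^8 · 17^4 ≡ 22 · 18 ≡ 94 (mod 151).
So A = 94. Farid then computes K = A^b mod q = 94^17 mod 151.
94^1 ≡ 94 (mod 151)
94^2 = (94^1)^2 ≡ 94^2 = 8836 ≡ 78 (mod 151)
94^4 = (94^2)^2 ≡ 78^2 = 6084 ≡ 44 (mod 151)
94^8 = (94^4)^2 ≡ 44^2 = 1936 ≡ 124 (mod 151)
94^16 = (94^8)^2 ≡ 124^2 = 15376 ≡ 125 (mod 151)
94^17 = 94^16 · 94^1 ≡ 125 · 94 ≡ 123 (mod 151).

123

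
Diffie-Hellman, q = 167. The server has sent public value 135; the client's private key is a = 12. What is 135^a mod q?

97

Shared key K = 135^12 mod 167.
135^1 ≡ 135 (mod 167)
135^2 = (135^1)^2 ≡ 135^2 = 18225 ≡ 22 (mod 167)
135^4 = (135^2)^2 ≡ 22^2 = 484 ≡ 150 (mod 167)
135^8 = (135^4)^2 ≡ 150^2 = 22500 ≡ 122 (mod 167)
135^12 = 135^8 · 135^4 ≡ 122 · 150 ≡ 97 (mod 167).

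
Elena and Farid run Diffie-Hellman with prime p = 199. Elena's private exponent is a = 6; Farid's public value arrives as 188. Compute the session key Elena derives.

Shared key K = 188^6 mod 199.
188^1 ≡ 188 (mod 199)
188^2 = (188^1)^2 ≡ 188^2 = 35344 ≡ 121 (mod 199)
188^4 = (188^2)^2 ≡ 121^2 = 14641 ≡ 114 (mod 199)
188^6 = 188^4 · 188^2 ≡ 114 · 121 ≡ 63 (mod 199).

63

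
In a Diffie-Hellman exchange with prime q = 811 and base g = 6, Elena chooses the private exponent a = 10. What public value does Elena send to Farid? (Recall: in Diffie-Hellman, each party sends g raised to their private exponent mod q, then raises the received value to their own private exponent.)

449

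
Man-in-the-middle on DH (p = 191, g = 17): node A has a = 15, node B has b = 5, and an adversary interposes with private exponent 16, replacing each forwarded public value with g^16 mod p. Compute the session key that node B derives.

5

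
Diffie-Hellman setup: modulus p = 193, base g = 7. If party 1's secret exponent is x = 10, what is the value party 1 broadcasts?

63

Public value = 7^10 mod 193.
7^1 ≡ 7 (mod 193)
7^2 = (7^1)^2 ≡ 7^2 = 49 ≡ 49 (mod 193)
7^4 = (7^2)^2 ≡ 49^2 = 2401 ≡ 85 (mod 193)
7^8 = (7^4)^2 ≡ 85^2 = 7225 ≡ 84 (mod 193)
7^10 = 7^8 · 7^2 ≡ 84 · 49 ≡ 63 (mod 193).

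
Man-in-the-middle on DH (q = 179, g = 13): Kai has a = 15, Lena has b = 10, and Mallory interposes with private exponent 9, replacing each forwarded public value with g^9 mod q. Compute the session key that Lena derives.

13

Lena receives Mallory's public value M = 13^9 mod 179 instead of the honest one.
13^1 ≡ 13 (mod 179)
13^2 = (13^1)^2 ≡ 13^2 = 169 ≡ 169 (mod 179)
13^4 = (13^2)^2 ≡ 169^2 = 28561 ≡ 100 (mod 179)
13^8 = (13^4)^2 ≡ 100^2 = 10000 ≡ 155 (mod 179)
13^9 = 13^8 · 13^1 ≡ 155 · 13 ≡ 46 (mod 179).
So M = 46. Lena computes K = M^10 mod 179.
46^1 ≡ 46 (mod 179)
46^2 = (46^1)^2 ≡ 46^2 = 2116 ≡ 147 (mod 179)
46^4 = (46^2)^2 ≡ 147^2 = 21609 ≡ 129 (mod 179)
46^8 = (46^4)^2 ≡ 129^2 = 16641 ≡ 173 (mod 179)
46^10 = 46^8 · 46^2 ≡ 173 · 147 ≡ 13 (mod 179).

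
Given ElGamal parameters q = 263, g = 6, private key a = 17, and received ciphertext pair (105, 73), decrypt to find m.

163

Shared mask s = c₁^a mod q = 105^17 mod 263.
105^1 ≡ 105 (mod 263)
105^2 = (105^1)^2 ≡ 105^2 = 11025 ≡ 242 (mod 263)
105^4 = (105^2)^2 ≡ 242^2 = 58564 ≡ 178 (mod 263)
105^8 = (105^4)^2 ≡ 178^2 = 31684 ≡ 124 (mod 263)
105^16 = (105^8)^2 ≡ 124^2 = 15376 ≡ 122 (mod 263)
105^17 = 105^16 · 105^1 ≡ 122 · 105 ≡ 186 (mod 263).
So s = 186; s⁻¹ ≡ 222 (mod 263).
m = c₂ · s⁻¹ mod 263 = 73 · 222 mod 263 = 163.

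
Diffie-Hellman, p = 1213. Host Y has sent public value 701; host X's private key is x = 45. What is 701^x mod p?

Shared key K = 701^45 mod 1213.
701^1 ≡ 701 (mod 1213)
701^2 = (701^1)^2 ≡ 701^2 = 491401 ≡ 136 (mod 1213)
701^4 = (701^2)^2 ≡ 136^2 = 18496 ≡ 301 (mod 1213)
701^8 = (701^4)^2 ≡ 301^2 = 90601 ≡ 839 (mod 1213)
701^16 = (701^8)^2 ≡ 839^2 = 703921 ≡ 381 (mod 1213)
701^32 = (701^16)^2 ≡ 381^2 = 145161 ≡ 814 (mod 1213)
701^45 = 701^32 · 701^8 · 701^4 · 701^1 ≡ 814 · 839 · 301 · 701 ≡ 779 (mod 1213).

779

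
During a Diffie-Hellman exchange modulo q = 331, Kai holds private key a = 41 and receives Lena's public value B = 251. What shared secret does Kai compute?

151

Shared key K = 251^41 mod 331.
251^1 ≡ 251 (mod 331)
251^2 = (251^1)^2 ≡ 251^2 = 63001 ≡ 111 (mod 331)
251^4 = (251^2)^2 ≡ 111^2 = 12321 ≡ 74 (mod 331)
251^8 = (251^4)^2 ≡ 74^2 = 5476 ≡ 180 (mod 331)
251^16 = (251^8)^2 ≡ 180^2 = 32400 ≡ 293 (mod 331)
251^32 = (251^16)^2 ≡ 293^2 = 85849 ≡ 120 (mod 331)
251^41 = 251^32 · 251^8 · 251^1 ≡ 120 · 180 · 251 ≡ 151 (mod 331).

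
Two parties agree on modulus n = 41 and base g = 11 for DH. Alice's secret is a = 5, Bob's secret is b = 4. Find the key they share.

40

Alice sends A = g^a mod n = 11^5 mod 41.
11^1 ≡ 11 (mod 41)
11^2 = (11^1)^2 ≡ 11^2 = 121 ≡ 39 (mod 41)
11^4 = (11^2)^2 ≡ 39^2 = 1521 ≡ 4 (mod 41)
11^5 = 11^4 · 11^1 ≡ 4 · 11 ≡ 3 (mod 41).
So A = 3. Bob then computes K = A^b mod n = 3^4 mod 41.
3^1 ≡ 3 (mod 41)
3^2 = (3^1)^2 ≡ 3^2 = 9 ≡ 9 (mod 41)
3^4 = (3^2)^2 ≡ 9^2 = 81 ≡ 40 (mod 41)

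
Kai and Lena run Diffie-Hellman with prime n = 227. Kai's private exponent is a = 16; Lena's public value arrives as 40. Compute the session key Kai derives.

57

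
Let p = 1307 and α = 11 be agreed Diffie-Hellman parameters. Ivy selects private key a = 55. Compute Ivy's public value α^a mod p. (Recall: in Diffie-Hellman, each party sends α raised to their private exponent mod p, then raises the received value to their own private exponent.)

963

Public value = 11^55 mod 1307.
11^1 ≡ 11 (mod 1307)
11^2 = (11^1)^2 ≡ 11^2 = 121 ≡ 121 (mod 1307)
11^4 = (11^2)^2 ≡ 121^2 = 14641 ≡ 264 (mod 1307)
11^8 = (11^4)^2 ≡ 264^2 = 69696 ≡ 425 (mod 1307)
11^16 = (11^8)^2 ≡ 425^2 = 180625 ≡ 259 (mod 1307)
11^32 = (11^16)^2 ≡ 259^2 = 67081 ≡ 424 (mod 1307)
11^55 = 11^32 · 11^16 · 11^4 · 11^2 · 11^1 ≡ 424 · 259 · 264 · 121 · 11 ≡ 963 (mod 1307).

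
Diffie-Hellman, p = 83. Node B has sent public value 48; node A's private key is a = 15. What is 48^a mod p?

Shared key K = 48^15 mod 83.
48^1 ≡ 48 (mod 83)
48^2 = (48^1)^2 ≡ 48^2 = 2304 ≡ 63 (mod 83)
48^4 = (48^2)^2 ≡ 63^2 = 3969 ≡ 68 (mod 83)
48^8 = (48^4)^2 ≡ 68^2 = 4624 ≡ 59 (mod 83)
48^15 = 48^8 · 48^4 · 48^2 · 48^1 ≡ 59 · 68 · 63 · 48 ≡ 12 (mod 83).

12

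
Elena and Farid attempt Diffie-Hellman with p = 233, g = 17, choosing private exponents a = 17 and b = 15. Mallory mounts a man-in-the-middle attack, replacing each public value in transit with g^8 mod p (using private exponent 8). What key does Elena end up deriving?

175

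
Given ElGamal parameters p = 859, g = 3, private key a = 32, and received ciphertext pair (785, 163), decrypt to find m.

223

Shared mask s = c₁^a mod p = 785^32 mod 859.
785^1 ≡ 785 (mod 859)
785^2 = (785^1)^2 ≡ 785^2 = 616225 ≡ 322 (mod 859)
785^4 = (785^2)^2 ≡ 322^2 = 103684 ≡ 604 (mod 859)
785^8 = (785^4)^2 ≡ 604^2 = 364816 ≡ 600 (mod 859)
785^16 = (785^8)^2 ≡ 600^2 = 360000 ≡ 79 (mod 859)
785^32 = (785^16)^2 ≡ 79^2 = 6241 ≡ 228 (mod 859)
So s = 228; s⁻¹ ≡ 697 (mod 859).
m = c₂ · s⁻¹ mod 859 = 163 · 697 mod 859 = 223.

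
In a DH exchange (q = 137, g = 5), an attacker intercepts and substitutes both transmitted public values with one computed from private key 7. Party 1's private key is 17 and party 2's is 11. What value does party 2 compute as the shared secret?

84

Party 2 receives an attacker's public value M = 5^7 mod 137 instead of the honest one.
5^1 ≡ 5 (mod 137)
5^2 = (5^1)^2 ≡ 5^2 = 25 ≡ 25 (mod 137)
5^4 = (5^2)^2 ≡ 25^2 = 625 ≡ 77 (mod 137)
5^7 = 5^4 · 5^2 · 5^1 ≡ 77 · 25 · 5 ≡ 35 (mod 137).
So M = 35. Party 2 computes K = M^11 mod 137.
35^1 ≡ 35 (mod 137)
35^2 = (35^1)^2 ≡ 35^2 = 1225 ≡ 129 (mod 137)
35^4 = (35^2)^2 ≡ 129^2 = 16641 ≡ 64 (mod 137)
35^8 = (35^4)^2 ≡ 64^2 = 4096 ≡ 123 (mod 137)
35^11 = 35^8 · 35^2 · 35^1 ≡ 123 · 129 · 35 ≡ 84 (mod 137).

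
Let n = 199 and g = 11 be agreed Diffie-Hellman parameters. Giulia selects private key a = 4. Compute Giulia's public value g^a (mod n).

Public value = 11^4 (mod 199).
11^1 ≡ 11 (mod 199)
11^2 = (11^1)^2 ≡ 11^2 = 121 ≡ 121 (mod 199)
11^4 = (11^2)^2 ≡ 121^2 = 14641 ≡ 114 (mod 199)

114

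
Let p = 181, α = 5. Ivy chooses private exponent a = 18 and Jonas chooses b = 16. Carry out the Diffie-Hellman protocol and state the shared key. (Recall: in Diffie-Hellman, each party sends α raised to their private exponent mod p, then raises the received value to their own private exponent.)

Jonas sends B = α^b mod p = 5^16 mod 181.
5^1 ≡ 5 (mod 181)
5^2 = (5^1)^2 ≡ 5^2 = 25 ≡ 25 (mod 181)
5^4 = (5^2)^2 ≡ 25^2 = 625 ≡ 82 (mod 181)
5^8 = (5^4)^2 ≡ 82^2 = 6724 ≡ 27 (mod 181)
5^16 = (5^8)^2 ≡ 27^2 = 729 ≡ 5 (mod 181)
So B = 5. Ivy then computes K = B^a mod p = 5^18 mod 181.
5^1 ≡ 5 (mod 181)
5^2 = (5^1)^2 ≡ 5^2 = 25 ≡ 25 (mod 181)
5^4 = (5^2)^2 ≡ 25^2 = 625 ≡ 82 (mod 181)
5^8 = (5^4)^2 ≡ 82^2 = 6724 ≡ 27 (mod 181)
5^16 = (5^8)^2 ≡ 27^2 = 729 ≡ 5 (mod 181)
5^18 = 5^16 · 5^2 ≡ 5 · 25 ≡ 125 (mod 181).

125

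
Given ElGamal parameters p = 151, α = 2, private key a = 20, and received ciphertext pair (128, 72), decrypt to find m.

Shared mask s = c₁^a mod p = 128^20 mod 151.
128^1 ≡ 128 (mod 151)
128^2 = (128^1)^2 ≡ 128^2 = 16384 ≡ 76 (mod 151)
128^4 = (128^2)^2 ≡ 76^2 = 5776 ≡ 38 (mod 151)
128^8 = (128^4)^2 ≡ 38^2 = 1444 ≡ 85 (mod 151)
128^16 = (128^8)^2 ≡ 85^2 = 7225 ≡ 128 (mod 151)
128^20 = 128^16 · 128^4 ≡ 128 · 38 ≡ 32 (mod 151).
So s = 32; s⁻¹ ≡ 118 (mod 151).
m = c₂ · s⁻¹ mod 151 = 72 · 118 mod 151 = 40.

40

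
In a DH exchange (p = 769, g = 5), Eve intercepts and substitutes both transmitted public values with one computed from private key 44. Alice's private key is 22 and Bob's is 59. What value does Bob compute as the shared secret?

300

Bob receives Eve's public value M = 5^44 mod 769 instead of the honest one.
5^1 ≡ 5 (mod 769)
5^2 = (5^1)^2 ≡ 5^2 = 25 ≡ 25 (mod 769)
5^4 = (5^2)^2 ≡ 25^2 = 625 ≡ 625 (mod 769)
5^8 = (5^4)^2 ≡ 625^2 = 390625 ≡ 742 (mod 769)
5^16 = (5^8)^2 ≡ 742^2 = 550564 ≡ 729 (mod 769)
5^32 = (5^16)^2 ≡ 729^2 = 531441 ≡ 62 (mod 769)
5^44 = 5^32 · 5^8 · 5^4 ≡ 62 · 742 · 625 ≡ 359 (mod 769).
So M = 359. Bob computes K = M^59 mod 769.
359^1 ≡ 359 (mod 769)
359^2 = (359^1)^2 ≡ 359^2 = 128881 ≡ 458 (mod 769)
359^4 = (359^2)^2 ≡ 458^2 = 209764 ≡ 596 (mod 769)
359^8 = (359^4)^2 ≡ 596^2 = 355216 ≡ 707 (mod 769)
359^16 = (359^8)^2 ≡ 707^2 = 499849 ≡ 768 (mod 769)
359^32 = (359^16)^2 ≡ 768^2 = 589824 ≡ 1 (mod 769)
359^59 = 359^32 · 359^16 · 359^8 · 359^2 · 359^1 ≡ 1 · 768 · 707 · 458 · 359 ≡ 300 (mod 769).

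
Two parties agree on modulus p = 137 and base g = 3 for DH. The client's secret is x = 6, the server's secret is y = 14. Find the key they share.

The server sends B = g^y mod p = 3^14 mod 137.
3^1 ≡ 3 (mod 137)
3^2 = (3^1)^2 ≡ 3^2 = 9 ≡ 9 (mod 137)
3^4 = (3^2)^2 ≡ 9^2 = 81 ≡ 81 (mod 137)
3^8 = (3^4)^2 ≡ 81^2 = 6561 ≡ 122 (mod 137)
3^14 = 3^8 · 3^4 · 3^2 ≡ 122 · 81 · 9 ≡ 25 (mod 137).
So B = 25. The client then computes K = B^x mod p = 25^6 mod 137.
25^1 ≡ 25 (mod 137)
25^2 = (25^1)^2 ≡ 25^2 = 625 ≡ 77 (mod 137)
25^4 = (25^2)^2 ≡ 77^2 = 5929 ≡ 38 (mod 137)
25^6 = 25^4 · 25^2 ≡ 38 · 77 ≡ 49 (mod 137).

49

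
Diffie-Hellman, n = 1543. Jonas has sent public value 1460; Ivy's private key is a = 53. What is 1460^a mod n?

464

Shared key K = 1460^53 mod 1543.
1460^1 ≡ 1460 (mod 1543)
1460^2 = (1460^1)^2 ≡ 1460^2 = 2131600 ≡ 717 (mod 1543)
1460^4 = (1460^2)^2 ≡ 717^2 = 514089 ≡ 270 (mod 1543)
1460^8 = (1460^4)^2 ≡ 270^2 = 72900 ≡ 379 (mod 1543)
1460^16 = (1460^8)^2 ≡ 379^2 = 143641 ≡ 142 (mod 1543)
1460^32 = (1460^16)^2 ≡ 142^2 = 20164 ≡ 105 (mod 1543)
1460^53 = 1460^32 · 1460^16 · 1460^4 · 1460^1 ≡ 105 · 142 · 270 · 1460 ≡ 464 (mod 1543).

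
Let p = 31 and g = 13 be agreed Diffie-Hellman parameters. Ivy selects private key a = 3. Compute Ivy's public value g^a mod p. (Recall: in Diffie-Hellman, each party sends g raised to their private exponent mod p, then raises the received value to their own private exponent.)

Public value = 13^3 mod 31.
13^1 ≡ 13 (mod 31)
13^2 = (13^1)^2 ≡ 13^2 = 169 ≡ 14 (mod 31)
13^3 = 13^2 · 13^1 ≡ 14 · 13 ≡ 27 (mod 31).

27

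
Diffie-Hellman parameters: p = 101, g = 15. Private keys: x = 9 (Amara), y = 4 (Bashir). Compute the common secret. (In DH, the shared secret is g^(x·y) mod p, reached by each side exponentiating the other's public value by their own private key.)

25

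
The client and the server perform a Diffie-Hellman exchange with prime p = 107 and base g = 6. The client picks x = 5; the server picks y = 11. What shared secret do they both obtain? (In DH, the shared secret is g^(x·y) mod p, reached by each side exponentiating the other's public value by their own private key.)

71

The client sends A = g^x mod p = 6^5 mod 107.
6^1 ≡ 6 (mod 107)
6^2 = (6^1)^2 ≡ 6^2 = 36 ≡ 36 (mod 107)
6^4 = (6^2)^2 ≡ 36^2 = 1296 ≡ 12 (mod 107)
6^5 = 6^4 · 6^1 ≡ 12 · 6 ≡ 72 (mod 107).
So A = 72. The server then computes K = A^y mod p = 72^11 mod 107.
72^1 ≡ 72 (mod 107)
72^2 = (72^1)^2 ≡ 72^2 = 5184 ≡ 48 (mod 107)
72^4 = (72^2)^2 ≡ 48^2 = 2304 ≡ 57 (mod 107)
72^8 = (72^4)^2 ≡ 57^2 = 3249 ≡ 39 (mod 107)
72^11 = 72^8 · 72^2 · 72^1 ≡ 39 · 48 · 72 ≡ 71 (mod 107).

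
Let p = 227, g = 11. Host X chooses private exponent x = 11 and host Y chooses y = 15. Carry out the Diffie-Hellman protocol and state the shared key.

34

Host X sends A = g^x mod p = 11^11 mod 227.
11^1 ≡ 11 (mod 227)
11^2 = (11^1)^2 ≡ 11^2 = 121 ≡ 121 (mod 227)
11^4 = (11^2)^2 ≡ 121^2 = 14641 ≡ 113 (mod 227)
11^8 = (11^4)^2 ≡ 113^2 = 12769 ≡ 57 (mod 227)
11^11 = 11^8 · 11^2 · 11^1 ≡ 57 · 121 · 11 ≡ 49 (mod 227).
So A = 49. Host Y then computes K = A^y mod p = 49^15 mod 227.
49^1 ≡ 49 (mod 227)
49^2 = (49^1)^2 ≡ 49^2 = 2401 ≡ 131 (mod 227)
49^4 = (49^2)^2 ≡ 131^2 = 17161 ≡ 136 (mod 227)
49^8 = (49^4)^2 ≡ 136^2 = 18496 ≡ 109 (mod 227)
49^15 = 49^8 · 49^4 · 49^2 · 49^1 ≡ 109 · 136 · 131 · 49 ≡ 34 (mod 227).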